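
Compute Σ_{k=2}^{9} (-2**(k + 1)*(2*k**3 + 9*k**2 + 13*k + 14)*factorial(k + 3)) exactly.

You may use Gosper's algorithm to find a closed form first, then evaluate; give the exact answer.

Σ = -1173270351048960

t_(k+1)/t_k = 2*(2*k**4 + 23*k**3 + 97*k**2 + 186*k + 152)/(2*k**3 + 9*k**2 + 13*k + 14).
Factor: A=2*k + 8; B=1; C=k**3 + 9*k**2/2 + 13*k/2 + 7.
Set up (2*k + 8)·f(k+1) − (1)·f(k) − (k**3 + 9*k**2/2 + 13*k/2 + 7) = 0.
d = 2 from the (1,0,3) case.
Solving with deg f ≤ 2: f(k) = (k**2 - k + 2)/2.
Then R = B(k−1)f/C = (k**2 - k + 2)/(2*k**3 + 9*k**2 + 13*k + 14), so s_k = R(k)·t_k = -2**(k + 1)*(k**2 - k + 2)*factorial(k + 3).
Verify: -2**(k + 1)*(2*k**3 + 9*k**2 + 13*k + 14)*factorial(k + 3) matches t_k.
Σ_(k=2)^(9) t_k = s_(10) − s_(2) = -1173270351052800 − (-3840) = -1173270351048960.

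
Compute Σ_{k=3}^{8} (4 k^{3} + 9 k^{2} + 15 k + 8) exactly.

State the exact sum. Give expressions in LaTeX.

The ratio is (4*k**3 + 21*k**2 + 45*k + 36)/(4*k**3 + 9*k**2 + 15*k + 8).
A = 1, B = 1, C = k**3 + 9*k**2/4 + 15*k/4 + 2.
Key eq: (1)·f(k+1) = (1)·f(k) + (k**3 + 9*k**2/4 + 15*k/4 + 2).
d = 4 from the (0,0,3) case.
A polynomial solution: f(k) = k*(k**3 + k**2 + 4*k + 2)/4.
Get s_k = R·t_k = k*(k**3 + k**2 + 4*k + 2) with R(k) = B(k−1)f(k)/C(k) = k*(k**3 + k**2 + 4*k + 2)/(4*k**3 + 9*k**2 + 15*k + 8).
Verify: 4*k**3 + 9*k**2 + 15*k + 8 matches t_k.
Evaluate s at k=9 and k=3: 7632 and 150; difference 7482.

Σ = 7482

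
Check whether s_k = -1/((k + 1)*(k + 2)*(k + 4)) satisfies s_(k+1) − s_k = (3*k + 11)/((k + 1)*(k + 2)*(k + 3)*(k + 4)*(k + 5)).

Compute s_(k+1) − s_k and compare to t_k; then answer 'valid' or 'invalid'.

Valid: the claim telescopes to t_k.

s_(k+1) = -1/((k + 2)*(k + 3)*(k + 5))
s_(k+1) − s_k = (3*k + 11)/(k**5 + 15*k**4 + 85*k**3 + 225*k**2 + 274*k + 120)
(s_(k+1) − s_k) − t_k = 0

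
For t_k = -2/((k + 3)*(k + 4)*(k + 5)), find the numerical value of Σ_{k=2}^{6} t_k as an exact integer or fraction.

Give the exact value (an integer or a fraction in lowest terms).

Σ = -4/165

Compute t_(k+1)/t_k: get (k + 3)/(k + 6).
Normal form (A,B,C) = (k + 3, k + 6, 1).
f must satisfy (k + 3)·f(k+1) − (k + 5)·f(k) = 1.
From deg A=1, deg B=1, deg C=0: d=2.
A polynomial solution: f(k) = k*(k + 7)/24.
Then R = B(k−1)f/C = k*(k + 5)*(k + 7)/24, so s_k = R(k)·t_k = k*(-k - 7)/(12*(k + 3)*(k + 4)).
Δs = -2/(k**3 + 12*k**2 + 47*k + 60), as required.
Sum = s_(7) − s_(2); s_(7) = -49/660, s_(2) = -1/20 ⇒ -4/165.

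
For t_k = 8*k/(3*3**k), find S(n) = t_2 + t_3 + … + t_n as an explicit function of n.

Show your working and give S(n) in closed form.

Ratio r(k) = (k + 1)/(3*k).
Factor: A=1/3; B=1; C=k.
Need (1/3)·f(k+1) − (1)·f(k) = k.
Bound: deg f ≤ 1.
A polynomial solution: f(k) = -3*(2*k + 1)/4.
So s_k = (B(k−1)f/C)·t_k = (-3*(2*k + 1)/(4*k))·t_k = 2*(-2*k - 1)/3**k.
Verify: 8*k/(3*3**k) matches t_k.
Σ_(k=2)^n t_k = s_(n+1) − s_(2) = (2*3**(-n - 1)*(-2*n - 3)) − (-10/9), i.e. 2*3**(-n - 2)*(5*3**n - 6*n - 9).

S(n) = 2*3**(-n - 2)*(5*3**n - 6*n - 9)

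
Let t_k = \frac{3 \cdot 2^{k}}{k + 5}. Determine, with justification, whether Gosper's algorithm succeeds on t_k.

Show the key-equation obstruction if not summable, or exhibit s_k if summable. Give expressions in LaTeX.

No; the degree bound rules out any f.

Step 1: r(k) = 2*(k + 5)/(k + 6).
A = 2*k + 10, B = k + 6, C = 1.
f must satisfy (2*k + 10)·f(k+1) − (k + 5)·f(k) = 1.
Degrees (1,1,0) ⇒ d ≤ -1.
Bound -1 < 0, so the key equation has no polynomial solution.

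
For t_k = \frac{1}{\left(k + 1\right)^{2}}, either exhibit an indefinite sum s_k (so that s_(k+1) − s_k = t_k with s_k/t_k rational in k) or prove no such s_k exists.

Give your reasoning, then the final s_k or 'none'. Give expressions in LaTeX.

The ratio is (k + 1)**2/(k + 2)**2.
A = k**2 + 2*k + 1, B = k**2 + 4*k + 4, C = 1.
f must satisfy (k**2 + 2*k + 1)·f(k+1) − (k**2 + 2*k + 1)·f(k) = 1.
Bound: deg f ≤ 0.
f = c0 ⇒ A·f(k+1) − B(k−1)·f(k) − C = -1. The system {-1 = 0} is inconsistent; no antidifference.

not Gosper-summable; s_k does not exist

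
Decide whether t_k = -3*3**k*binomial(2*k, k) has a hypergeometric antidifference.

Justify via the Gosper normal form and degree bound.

t_(k+1)/t_k = 6*(2*k + 1)/(k + 1).
Factor: A=12*k + 6; B=k + 1; C=1.
Set up (12*k + 6)·f(k+1) − (k)·f(k) − (1) = 0.
deg f ≤ -1 (via 1,1,0).
Bound -1 < 0, so the key equation has no polynomial solution.

No; the degree bound rules out any f.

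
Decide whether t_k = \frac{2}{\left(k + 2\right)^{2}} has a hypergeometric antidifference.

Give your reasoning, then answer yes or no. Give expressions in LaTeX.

No — t_k has no hypergeometric antidifference.

t_(k+1)/t_k = (k + 2)**2/(k + 3)**2.
A = k**2 + 4*k + 4, B = k**2 + 6*k + 9, C = 1.
Solve (k**2 + 4*k + 4)·f(k+1) − (k**2 + 4*k + 4)·f(k) = 1.
d = 0 from the (2,2,0) case.
Write f(k) = c0. Then LHS − RHS = -1, requiring -1 = 0: contradictory. No certificate.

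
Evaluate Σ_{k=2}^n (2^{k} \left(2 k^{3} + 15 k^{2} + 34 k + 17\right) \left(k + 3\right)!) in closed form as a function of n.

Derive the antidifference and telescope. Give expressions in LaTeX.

S(n) = 2 \cdot 2^{n} n^{2} \left(n + 4\right)! + 8 \cdot 2^{n} n \left(n + 4\right)! + 4 \cdot 2^{n} \left(n + 4\right)! - 3360

Ratio r(k) = 2*(2*k**4 + 29*k**3 + 154*k**2 + 348*k + 272)/(2*k**3 + 15*k**2 + 34*k + 17).
A = 2*k + 8, B = 1, C = k**3 + 15*k**2/2 + 17*k + 17/2.
f must satisfy (2*k + 8)·f(k+1) − (1)·f(k) = k**3 + 15*k**2/2 + 17*k + 17/2.
From deg A=1, deg B=0, deg C=3: d=2.
Match coefficients ⇒ f(k) = (k**2 + 2*k - 1)/2.
So s_k = (B(k−1)f/C)·t_k = ((k**2 + 2*k - 1)/(2*k**3 + 15*k**2 + 34*k + 17))·t_k = 2**k*(k**2 + 2*k - 1)*factorial(k + 3).
Verify: 2**k*(2*k**3 + 15*k**2 + 34*k + 17)*factorial(k + 3) matches t_k.
Evaluate: s_(n+1) = 2**(n + 1)*(n**2 + 4*n + 2)*factorial(n + 4); subtract s_(2) = 3360 ⇒ S(n) = 2*2**n*n**2*factorial(n + 4) + 8*2**n*n*factorial(n + 4) + 4*2**n*factorial(n + 4) - 3360.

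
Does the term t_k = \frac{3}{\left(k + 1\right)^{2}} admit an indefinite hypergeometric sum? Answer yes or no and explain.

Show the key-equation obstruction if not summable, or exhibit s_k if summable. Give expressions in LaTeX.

No. Not Gosper-summable.

Compute t_(k+1)/t_k: get (k + 1)**2/(k + 2)**2.
Take A(k)=k**2 + 2*k + 1, B(k)=k**2 + 4*k + 4, C(k)=1.
Key eq: (k**2 + 2*k + 1)·f(k+1) = (k**2 + 2*k + 1)·f(k) + (1).
From deg A=2, deg B=2, deg C=0: d=0.
Put f(k) = c0: A·f(k+1) − B(k−1)·f(k) − C = -1; need -1 = 0 — inconsistent ⇒ no f, not summable.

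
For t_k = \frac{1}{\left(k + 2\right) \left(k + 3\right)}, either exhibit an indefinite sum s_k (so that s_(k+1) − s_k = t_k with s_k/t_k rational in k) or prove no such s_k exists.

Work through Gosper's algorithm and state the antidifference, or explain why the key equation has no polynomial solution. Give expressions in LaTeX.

s_k = \frac{k}{2 \left(k + 2\right)}

Ratio r(k) = (k + 2)/(k + 4).
So A=k + 2 and B=k + 4, with C=1.
Solve (k + 2)·f(k+1) − (k + 3)·f(k) = 1.
Degrees (1,1,0) ⇒ d ≤ 1.
Coefficient equations give f(k) = k/2.
Certificate R = B(k−1)f/C = k*(k + 3)/2 gives s_k = k/(2*(k + 2)).
Δs = 1/(k**2 + 5*k + 6), as required.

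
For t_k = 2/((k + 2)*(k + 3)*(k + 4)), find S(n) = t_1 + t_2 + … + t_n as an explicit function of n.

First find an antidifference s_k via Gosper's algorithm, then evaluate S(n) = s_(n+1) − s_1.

Step 1: r(k) = (k + 2)/(k + 5).
Factor: A=k + 2; B=k + 5; C=1.
Solve (k + 2)·f(k+1) − (k + 4)·f(k) = 1.
d = 2 from the (1,1,0) case.
Match coefficients ⇒ f(k) = k*(k + 5)/12.
Get s_k = R·t_k = k*(k + 5)/(6*(k + 2)*(k + 3)) with R(k) = B(k−1)f(k)/C(k) = k*(k + 4)*(k + 5)/12.
s_(k+1) − s_k = 2/(k**3 + 9*k**2 + 26*k + 24) = t_k.
s_(n+1) = (n**2 + 7*n + 6)/(6*(n**2 + 7*n + 12)) and s_(1) = 1/12, so S(n) = n*(n + 7)/(12*(n**2 + 7*n + 12)).

S(n) = n*(n + 7)/(12*(n**2 + 7*n + 12))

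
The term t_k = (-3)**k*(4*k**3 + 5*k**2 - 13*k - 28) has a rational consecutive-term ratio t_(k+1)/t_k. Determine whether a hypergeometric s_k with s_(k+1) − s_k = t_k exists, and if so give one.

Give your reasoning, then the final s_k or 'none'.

Ratio r(k) = 3*(-4*k**3 - 17*k**2 - 9*k + 32)/(4*k**3 + 5*k**2 - 13*k - 28).
Gosper form: A/B · C(k+1)/C(k) with A=-3, B=1, C=k**3 + 5*k**2/4 - 13*k/4 - 7.
Need (-3)·f(k+1) − (1)·f(k) = k**3 + 5*k**2/4 - 13*k/4 - 7.
From deg A=0, deg B=0, deg C=3: d=3.
Solving with deg f ≤ 3: f(k) = -(k**3 - k**2 - 4*k - 4)/4.
Get s_k = R·t_k = (-3)**k*(-k**3 + k**2 + 4*k + 4) with R(k) = B(k−1)f(k)/C(k) = -(k**3 - k**2 - 4*k - 4)/(4*k**3 + 5*k**2 - 13*k - 28).
Verify: (-3)**k*(4*k**3 + 5*k**2 - 13*k - 28) matches t_k.

s_k = (-3)**k*(-k**3 + k**2 + 4*k + 4)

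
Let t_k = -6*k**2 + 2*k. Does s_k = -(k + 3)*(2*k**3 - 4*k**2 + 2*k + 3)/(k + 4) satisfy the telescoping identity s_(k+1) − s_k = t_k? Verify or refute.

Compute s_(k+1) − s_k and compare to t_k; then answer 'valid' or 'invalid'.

Invalid: residual (4*k**3 + 26*k**2 - 10*k - 3)/(k**2 + 9*k + 20) ≠ 0.

s_(k+1) = (-2*k**4 - 10*k**3 - 8*k**2 - 3*k - 12)/(k + 5)
s_(k+1) − s_k = (-6*k**4 - 48*k**3 - 76*k**2 + 30*k - 3)/(k**2 + 9*k + 20)
(s_(k+1) − s_k) − t_k = (4*k**3 + 26*k**2 - 10*k - 3)/(k**2 + 9*k + 20)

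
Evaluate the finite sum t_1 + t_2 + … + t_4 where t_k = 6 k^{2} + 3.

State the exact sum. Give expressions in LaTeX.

t_(k+1)/t_k = (2*(k + 1)**2 + 1)/(2*k**2 + 1).
Take A(k)=1, B(k)=1, C(k)=k**2 + 1/2.
Set up (1)·f(k+1) − (1)·f(k) − (k**2 + 1/2) = 0.
d = 3 from the (0,0,2) case.
Match coefficients ⇒ f(k) = k*(2*k**2 - 3*k + 4)/6.
So s_k = (B(k−1)f/C)·t_k = (k*(2*k**2 - 3*k + 4)/(3*(2*k**2 + 1)))·t_k = k*(2*k**2 - 3*k + 4).
Check: Δs_k = 6*k**2 + 3. ✓
Telescoping: Σ = s_(5) − s_(1) = 195 − (3) = 192.

Σ = 192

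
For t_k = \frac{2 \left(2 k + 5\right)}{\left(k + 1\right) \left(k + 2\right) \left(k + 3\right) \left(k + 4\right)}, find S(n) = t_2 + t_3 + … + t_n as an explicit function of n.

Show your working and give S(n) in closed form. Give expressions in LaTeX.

Step 1: r(k) = (k + 1)*(2*k + 7)/((k + 5)*(2*k + 5)).
Take A(k)=k + 1, B(k)=k + 5, C(k)=k + 5/2.
Key eq: (k + 1)·f(k+1) = (k + 4)·f(k) + (k + 5/2).
Degrees (1,1,1) ⇒ d ≤ 3.
Solving with deg f ≤ 3: f(k) = k*(k + 2)*(k + 4)/6.
Get s_k = R·t_k = 2*k*(k + 4)/(3*(k**2 + 4*k + 3)) with R(k) = B(k−1)f(k)/C(k) = k*(k + 2)*(k + 4)**2/(3*(2*k + 5)).
Check: Δs_k = 2*(2*k + 5)/(k**4 + 10*k**3 + 35*k**2 + 50*k + 24). ✓
s_(n+1) = 2*(n**2 + 6*n + 5)/(3*(n**2 + 6*n + 8)) and s_(2) = 8/15, so S(n) = 2*(n**2 + 6*n - 7)/(15*(n**2 + 6*n + 8)).

S(n) = \frac{2 \left(n^{2} + 6 n - 7\right)}{15 \left(n^{2} + 6 n + 8\right)}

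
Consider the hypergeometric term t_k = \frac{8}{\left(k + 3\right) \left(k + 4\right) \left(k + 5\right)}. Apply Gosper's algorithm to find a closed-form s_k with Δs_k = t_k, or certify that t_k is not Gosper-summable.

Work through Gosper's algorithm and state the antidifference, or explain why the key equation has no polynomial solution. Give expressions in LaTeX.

s_k = \frac{k \left(k + 7\right)}{3 \left(k + 3\right) \left(k + 4\right)}

Ratio r(k) = (k + 3)/(k + 6).
Gosper form: A/B · C(k+1)/C(k) with A=k + 3, B=k + 6, C=1.
Set up (k + 3)·f(k+1) − (k + 5)·f(k) − (1) = 0.
Degrees (1,1,0) ⇒ d ≤ 2.
Match coefficients ⇒ f(k) = k*(k + 7)/24.
Then R = B(k−1)f/C = k*(k + 5)*(k + 7)/24, so s_k = R(k)·t_k = k*(k + 7)/(3*(k + 3)*(k + 4)).
Δs = 8/(k**3 + 12*k**2 + 47*k + 60), as required.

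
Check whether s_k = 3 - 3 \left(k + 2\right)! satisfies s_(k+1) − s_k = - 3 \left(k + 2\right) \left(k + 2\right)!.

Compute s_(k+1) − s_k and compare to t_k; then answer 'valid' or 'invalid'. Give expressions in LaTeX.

s_(k+1) = 3 - 3*factorial(k + 3)
s_(k+1) − s_k = -3*(k + 2)*factorial(k + 2)
(s_(k+1) − s_k) − t_k = 0

Valid — Δs_k = t_k.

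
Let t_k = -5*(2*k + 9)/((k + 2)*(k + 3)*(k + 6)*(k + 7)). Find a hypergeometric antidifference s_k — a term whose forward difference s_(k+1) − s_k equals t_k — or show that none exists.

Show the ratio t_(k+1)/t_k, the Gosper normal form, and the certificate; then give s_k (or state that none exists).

Ratio r(k) = (k + 2)*(k + 6)*(2*k + 11)/((k + 4)*(k + 8)*(2*k + 9)).
Gosper form: A/B · C(k+1)/C(k) with A=k + 2, B=k + 8, C=k**3 + 27*k**2/2 + 121*k/2 + 90.
Key eq: (k + 2)·f(k+1) = (k + 7)·f(k) + (k**3 + 27*k**2/2 + 121*k/2 + 90).
Bound: deg f ≤ 5.
A polynomial solution: f(k) = k*(k + 3)*(k + 4)*(k + 5)*(k + 8)/24.
So s_k = (B(k−1)f/C)·t_k = (k*(k + 3)*(k + 7)*(k + 8)/(12*(2*k + 9)))·t_k = 5*k*(-k - 8)/(12*(k**2 + 8*k + 12)).
s_(k+1) − s_k = 5*(-2*k - 9)/(k**4 + 18*k**3 + 113*k**2 + 288*k + 252) = t_k.

s_k = 5*k*(-k - 8)/(12*(k**2 + 8*k + 12))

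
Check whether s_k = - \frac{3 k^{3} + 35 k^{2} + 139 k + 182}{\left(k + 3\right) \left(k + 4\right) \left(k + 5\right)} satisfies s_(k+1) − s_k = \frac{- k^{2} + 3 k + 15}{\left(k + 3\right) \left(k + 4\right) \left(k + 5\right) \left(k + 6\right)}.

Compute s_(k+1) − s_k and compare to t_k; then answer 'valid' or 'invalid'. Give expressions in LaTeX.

s_(k+1) = (-139*k - 3*(k + 1)**3 - 35*(k + 1)**2 - 321)/((k + 4)*(k + 5)*(k + 6))
s_(k+1) − s_k = (-k**2 + 3*k + 15)/(k**4 + 18*k**3 + 119*k**2 + 342*k + 360)
(s_(k+1) − s_k) − t_k = 0

Valid: the claim telescopes to t_k.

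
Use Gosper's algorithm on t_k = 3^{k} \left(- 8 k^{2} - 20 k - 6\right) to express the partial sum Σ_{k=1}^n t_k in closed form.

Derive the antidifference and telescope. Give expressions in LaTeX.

Ratio r(k) = 3*(4*k**2 + 18*k + 17)/(4*k**2 + 10*k + 3).
Gosper form: A/B · C(k+1)/C(k) with A=3, B=1, C=k**2 + 5*k/2 + 3/4.
Solve (3)·f(k+1) − (1)·f(k) = k**2 + 5*k/2 + 3/4.
From deg A=0, deg B=0, deg C=2: d=2.
Solving with deg f ≤ 2: f(k) = k*(2*k - 1)/4.
Certificate R = B(k−1)f/C = k*(2*k - 1)/(4*k**2 + 10*k + 3) gives s_k = 2*3**k*k*(1 - 2*k).
Δs = 3**k*(-8*k**2 - 20*k - 6), as required.
Evaluate: s_(n+1) = 3**(n + 1)*(-4*n**2 - 6*n - 2); subtract s_(1) = -6 ⇒ S(n) = -12*3**n*n**2 - 18*3**n*n - 6*3**n + 6.

S(n) = - 12 \cdot 3^{n} n^{2} - 18 \cdot 3^{n} n - 6 \cdot 3^{n} + 6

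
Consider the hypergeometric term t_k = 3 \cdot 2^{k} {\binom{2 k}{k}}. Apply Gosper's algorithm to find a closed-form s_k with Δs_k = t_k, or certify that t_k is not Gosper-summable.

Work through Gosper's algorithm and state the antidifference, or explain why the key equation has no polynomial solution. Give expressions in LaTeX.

no hypergeometric antidifference exists

t_(k+1)/t_k = 4*(2*k + 1)/(k + 1).
A = 8*k + 4, B = k + 1, C = 1.
Need (8*k + 4)·f(k+1) − (k)·f(k) = 1.
d = -1 from the (1,1,0) case.
d = -1 < 0 ⇒ no nonzero polynomial f; not summable.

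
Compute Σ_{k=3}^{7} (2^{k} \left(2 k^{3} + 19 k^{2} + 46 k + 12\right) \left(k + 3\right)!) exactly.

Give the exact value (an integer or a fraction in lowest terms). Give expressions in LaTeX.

Step 1: r(k) = 2*(2*k**4 + 33*k**3 + 190*k**2 + 439*k + 316)/(2*k**3 + 19*k**2 + 46*k + 12).
Normal form (A,B,C) = (2*k + 8, 1, k**3 + 19*k**2/2 + 23*k + 6).
f must satisfy (2*k + 8)·f(k+1) − (1)·f(k) = k**3 + 19*k**2/2 + 23*k + 6.
Degrees (1,0,3) ⇒ d ≤ 2.
Solving with deg f ≤ 2: f(k) = (k**2 + 4*k - 4)/2.
R(k) = B(k−1)·f(k)/C(k) = (k**2 + 4*k - 4)/(2*k**3 + 19*k**2 + 46*k + 12); s_k = R·t_k = 2**k*(k**2 + 4*k - 4)*factorial(k + 3).
Check: Δs_k = 2**k*(2*k**3 + 19*k**2 + 46*k + 12)*factorial(k + 3). ✓
Sum = s_(8) − s_(3); s_(8) = 940120473600, s_(3) = 97920 ⇒ 940120375680.

Σ = 940120375680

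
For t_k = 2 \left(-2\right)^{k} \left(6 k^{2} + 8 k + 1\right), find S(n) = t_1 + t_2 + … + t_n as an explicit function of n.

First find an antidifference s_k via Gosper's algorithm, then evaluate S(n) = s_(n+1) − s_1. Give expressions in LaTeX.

t_(k+1)/t_k = 2*(-6*k**2 - 20*k - 15)/(6*k**2 + 8*k + 1).
Factor: A=-2; B=1; C=k**2 + 4*k/3 + 1/6.
Set up (-2)·f(k+1) − (1)·f(k) − (k**2 + 4*k/3 + 1/6) = 0.
deg f ≤ 2 (via 0,0,2).
Solve for f: f(k) = -(2*k**2 - 1)/6 (degree 2 ≤ 2).
Certificate R = B(k−1)f/C = -(2*k**2 - 1)/(6*k**2 + 8*k + 1) gives s_k = (-2)**(k + 1)*(2*k**2 - 1).
Δs = 2*(-2)**k*(6*k**2 + 8*k + 1), as required.
Telescope: S(n) = s_(n+1) − s_(1) = (-2)**(n + 2)*(2*n**2 + 4*n + 1) − (4) = 8*(-2)**n*n**2 + 16*(-2)**n*n + 4*(-2)**n - 4.

S(n) = 8 \left(-2\right)^{n} n^{2} + 16 \left(-2\right)^{n} n + 4 \left(-2\right)^{n} - 4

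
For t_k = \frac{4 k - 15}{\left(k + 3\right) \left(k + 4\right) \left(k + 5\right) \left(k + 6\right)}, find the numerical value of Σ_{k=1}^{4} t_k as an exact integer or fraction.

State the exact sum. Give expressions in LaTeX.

Ratio r(k) = (k + 3)*(4*k - 11)/((k + 7)*(4*k - 15)).
Take A(k)=k + 3, B(k)=k + 7, C(k)=k - 15/4.
Set up (k + 3)·f(k+1) − (k + 6)·f(k) − (k - 15/4) = 0.
From deg A=1, deg B=1, deg C=1: d=3.
A polynomial solution: f(k) = -k*(k**2 + 12*k + 87)/80.
R(k) = B(k−1)·f(k)/C(k) = -k*(k + 6)*(k**2 + 12*k + 87)/(20*(4*k - 15)); s_k = R·t_k = k*(-k**2 - 12*k - 87)/(20*(k + 3)*(k + 4)*(k + 5)).
Δs = (4*k - 15)/(k**4 + 18*k**3 + 119*k**2 + 342*k + 360), as required.
Evaluate s at k=5 and k=1: -43/720 and -1/24; difference -13/720.

Σ = -13/720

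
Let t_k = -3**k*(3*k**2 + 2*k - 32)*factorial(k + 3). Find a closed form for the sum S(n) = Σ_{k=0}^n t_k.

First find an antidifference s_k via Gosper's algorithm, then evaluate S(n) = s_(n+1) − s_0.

S(n) = -3*3**n*n*factorial(n + 4) + 9*3**n*factorial(n + 4) - 24

r(k) = 3*(3*k**3 + 20*k**2 + 5*k - 108)/(3*k**2 + 2*k - 32) after simplifying.
Normal form (A,B,C) = (3*k + 12, 1, k**2 + 2*k/3 - 32/3).
Key eq: (3*k + 12)·f(k+1) = (1)·f(k) + (k**2 + 2*k/3 - 32/3).
From deg A=1, deg B=0, deg C=2: d=1.
Solving with deg f ≤ 1: f(k) = (k - 4)/3.
R(k) = B(k−1)·f(k)/C(k) = (k - 4)/(3*k**2 + 2*k - 32); s_k = R·t_k = -3**k*(k - 4)*factorial(k + 3).
Check: Δs_k = -3**k*(3*k**2 + 2*k - 32)*factorial(k + 3). ✓
Σ_(k=0)^n t_k = s_(n+1) − s_(0) = (-3**(n + 1)*(n - 3)*factorial(n + 4)) − (24), i.e. -3*3**n*n*factorial(n + 4) + 9*3**n*factorial(n + 4) - 24.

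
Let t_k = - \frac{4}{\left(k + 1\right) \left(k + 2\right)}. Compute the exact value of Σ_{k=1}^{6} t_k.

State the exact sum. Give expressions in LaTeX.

r(k) = (k + 1)/(k + 3) after simplifying.
Factor: A=k + 1; B=k + 3; C=1.
Key eq: (k + 1)·f(k+1) = (k + 2)·f(k) + (1).
d = 1 from the (1,1,0) case.
Coefficient equations give f(k) = k.
So s_k = (B(k−1)f/C)·t_k = (k*(k + 2))·t_k = -4*k/(k + 1).
Check: Δs_k = -4/(k**2 + 3*k + 2). ✓
Sum = s_(7) − s_(1); s_(7) = -7/2, s_(1) = -2 ⇒ -3/2.

Σ = -3/2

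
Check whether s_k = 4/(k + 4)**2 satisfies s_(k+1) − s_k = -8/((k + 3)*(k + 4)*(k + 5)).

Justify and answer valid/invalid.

s_(k+1) = 4/(k + 5)**2
s_(k+1) − s_k = 4/(k + 5)**2 - 4/(k + 4)**2
(s_(k+1) − s_k) − t_k = 4*(3*k + 13)/(k**5 + 21*k**4 + 175*k**3 + 723*k**2 + 1480*k + 1200)

Invalid: residual 4*(3*k + 13)/(k**5 + 21*k**4 + 175*k**3 + 723*k**2 + 1480*k + 1200) ≠ 0.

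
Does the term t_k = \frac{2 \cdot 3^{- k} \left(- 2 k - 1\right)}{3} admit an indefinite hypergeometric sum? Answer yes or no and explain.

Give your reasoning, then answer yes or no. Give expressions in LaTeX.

r(k) = (2*k + 3)/(3*(2*k + 1)) after simplifying.
A = 1/3, B = 1, C = k + 1/2.
Key eq: (1/3)·f(k+1) = (1)·f(k) + (k + 1/2).
d = 1 from the (0,0,1) case.
Solve for f: f(k) = -3*(k + 1)/2 (degree 1 ≤ 1).
So s_k = (B(k−1)f/C)·t_k = (-3*(k + 1)/(2*k + 1))·t_k = 2*(k + 1)/3**k.
Verify: 2*(-2*k - 1)/(3*3**k) matches t_k.

Yes. s_k = 2 \cdot 3^{- k} \left(k + 1\right).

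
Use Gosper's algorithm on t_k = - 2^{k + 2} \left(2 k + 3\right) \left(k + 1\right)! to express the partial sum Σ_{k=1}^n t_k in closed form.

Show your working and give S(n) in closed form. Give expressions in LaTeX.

S(n) = - 8 \cdot 2^{n} \left(n + 2\right)! + 16

t_(k+1)/t_k = 2*(k + 2)*(2*k + 5)/(2*k + 3).
A = 2*k + 4, B = 1, C = k + 3/2.
Key eq: (2*k + 4)·f(k+1) = (1)·f(k) + (k + 3/2).
deg f ≤ 0 (via 1,0,1).
Match coefficients ⇒ f(k) = 1/2.
So s_k = (B(k−1)f/C)·t_k = (1/(2*k + 3))·t_k = -2**(k + 2)*factorial(k + 1).
s_(k+1) − s_k = -2**(k + 2)*(2*k + 3)*factorial(k + 1) = t_k.
Σ_(k=1)^n t_k = s_(n+1) − s_(1) = (-2**(n + 3)*factorial(n + 2)) − (-16), i.e. -8*2**n*factorial(n + 2) + 16.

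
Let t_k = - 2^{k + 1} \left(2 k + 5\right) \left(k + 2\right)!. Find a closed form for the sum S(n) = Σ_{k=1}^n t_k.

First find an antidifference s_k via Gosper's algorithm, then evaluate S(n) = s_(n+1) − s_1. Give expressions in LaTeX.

S(n) = - 4 \cdot 2^{n} \left(n + 3\right)! + 24

r(k) = 2*(k + 3)*(2*k + 7)/(2*k + 5) after simplifying.
Factor: A=2*k + 6; B=1; C=k + 5/2.
Set up (2*k + 6)·f(k+1) − (1)·f(k) − (k + 5/2) = 0.
d = 0 from the (1,0,1) case.
Solve for f: f(k) = 1/2 (degree 0 ≤ 0).
Then R = B(k−1)f/C = 1/(2*k + 5), so s_k = R(k)·t_k = -2**(k + 1)*factorial(k + 2).
s_(k+1) − s_k = -2**(k + 1)*(2*k + 5)*factorial(k + 2) = t_k.
Telescope: S(n) = s_(n+1) − s_(1) = -2**(n + 2)*factorial(n + 3) − (-24) = -4*2**n*factorial(n + 3) + 24.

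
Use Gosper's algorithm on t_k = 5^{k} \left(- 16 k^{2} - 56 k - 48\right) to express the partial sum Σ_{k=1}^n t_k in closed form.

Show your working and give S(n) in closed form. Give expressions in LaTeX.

S(n) = - 20 \cdot 5^{n} n^{2} - 60 \cdot 5^{n} n - 50 \cdot 5^{n} + 50

Ratio r(k) = 5*(2*k**2 + 11*k + 15)/(2*k**2 + 7*k + 6).
Factor: A=5; B=1; C=k**2 + 7*k/2 + 3.
f must satisfy (5)·f(k+1) − (1)·f(k) = k**2 + 7*k/2 + 3.
From deg A=0, deg B=0, deg C=2: d=2.
Match coefficients ⇒ f(k) = (2*k**2 + 2*k + 1)/8.
R(k) = B(k−1)·f(k)/C(k) = (2*k**2 + 2*k + 1)/(4*(k + 2)*(2*k + 3)); s_k = R·t_k = 5**k*(-4*k**2 - 4*k - 2).
Check: Δs_k = 5**k*(-16*k**2 - 56*k - 48). ✓
Σ_(k=1)^n t_k = s_(n+1) − s_(1) = (5**(n + 1)*(-4*n**2 - 12*n - 10)) − (-50), i.e. -20*5**n*n**2 - 60*5**n*n - 50*5**n + 50.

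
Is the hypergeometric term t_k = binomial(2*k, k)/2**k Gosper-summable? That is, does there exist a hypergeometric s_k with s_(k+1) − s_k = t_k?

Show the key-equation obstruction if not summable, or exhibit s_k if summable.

t_(k+1)/t_k = (2*k + 1)/(k + 1).
Take A(k)=2*k + 1, B(k)=k + 1, C(k)=1.
Set up (2*k + 1)·f(k+1) − (k)·f(k) − (1) = 0.
Degrees (1,1,0) ⇒ d ≤ -1.
deg f ≤ -1 is impossible — no certificate.

No — key equation has no polynomial f.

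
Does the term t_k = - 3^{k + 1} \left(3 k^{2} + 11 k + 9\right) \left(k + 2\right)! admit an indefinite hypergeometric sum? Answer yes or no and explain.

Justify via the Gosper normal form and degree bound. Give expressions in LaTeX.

r(k) = 3*(3*k**3 + 26*k**2 + 74*k + 69)/(3*k**2 + 11*k + 9) after simplifying.
Normal form (A,B,C) = (3*k + 9, 1, k**2 + 11*k/3 + 3).
Solve (3*k + 9)·f(k+1) − (1)·f(k) = k**2 + 11*k/3 + 3.
deg f ≤ 1 (via 1,0,2).
Coefficient equations give f(k) = k/3.
Then R = B(k−1)f/C = k/(3*k**2 + 11*k + 9), so s_k = R(k)·t_k = -3**(k + 1)*k*factorial(k + 2).
s_(k+1) − s_k = -3**(k + 1)*(3*k**2 + 11*k + 9)*factorial(k + 2) = t_k.

Yes. s_k = - 3^{k + 1} k \left(k + 2\right)!.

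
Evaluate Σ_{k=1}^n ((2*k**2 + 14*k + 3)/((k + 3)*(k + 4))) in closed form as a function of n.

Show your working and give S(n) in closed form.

r(k) = (k + 3)*(14*k + 2*(k + 1)**2 + 17)/((k + 5)*(2*k**2 + 14*k + 3)) after simplifying.
Factor: A=k + 3; B=k + 5; C=k**2 + 7*k + 3/2.
Solve (k + 3)·f(k+1) − (k + 4)·f(k) = k**2 + 7*k + 3/2.
deg f ≤ 2 (via 1,1,2).
Coefficient equations give f(k) = k*(2*k - 1)/2.
So s_k = (B(k−1)f/C)·t_k = (k*(k + 4)*(2*k - 1)/(2*k**2 + 14*k + 3))·t_k = k*(2*k - 1)/(k + 3).
Δs = (2*k**2 + 14*k + 3)/(k**2 + 7*k + 12), as required.
Telescope: S(n) = s_(n+1) − s_(1) = (2*n**2 + 3*n + 1)/(n + 4) − (1/4) = n*(8*n + 11)/(4*(n + 4)).

S(n) = n*(8*n + 11)/(4*(n + 4))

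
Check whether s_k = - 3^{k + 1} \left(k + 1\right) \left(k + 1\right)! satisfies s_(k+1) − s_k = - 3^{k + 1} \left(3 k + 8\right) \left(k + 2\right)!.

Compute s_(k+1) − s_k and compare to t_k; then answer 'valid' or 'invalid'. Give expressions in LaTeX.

s_(k+1) = -3**(k + 2)*(k + 2)*factorial(k + 2)
s_(k+1) − s_k = -3**(k + 1)*(3*k**2 + 11*k + 11)*factorial(k + 1)
(s_(k+1) − s_k) − t_k = 3**(k + 1)*(3*k + 5)*factorial(k + 1)

Invalid: residual 3^{k + 1} \left(3 k + 5\right) \left(k + 1\right)! ≠ 0.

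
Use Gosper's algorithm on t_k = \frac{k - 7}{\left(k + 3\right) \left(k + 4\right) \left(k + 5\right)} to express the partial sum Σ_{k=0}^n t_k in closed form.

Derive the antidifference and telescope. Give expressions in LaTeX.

t_(k+1)/t_k = (k - 6)*(k + 3)/((k - 7)*(k + 6)).
Take A(k)=k + 3, B(k)=k + 6, C(k)=k - 7.
f must satisfy (k + 3)·f(k+1) − (k + 5)·f(k) = k - 7.
Degrees (1,1,1) ⇒ d ≤ 2.
Solving with deg f ≤ 2: f(k) = -k*(k + 13)/6.
Certificate R = B(k−1)f/C = -k*(k + 5)*(k + 13)/(6*(k - 7)) gives s_k = k*(-k - 13)/(6*(k + 3)*(k + 4)).
Check: Δs_k = (k - 7)/(k**3 + 12*k**2 + 47*k + 60). ✓
Telescope: S(n) = s_(n+1) − s_(0) = (-n**2 - 15*n - 14)/(6*(n**2 + 9*n + 20)) − (0) = (-n**2 - 15*n - 14)/(6*(n**2 + 9*n + 20)).

S(n) = \frac{- n^{2} - 15 n - 14}{6 \left(n^{2} + 9 n + 20\right)}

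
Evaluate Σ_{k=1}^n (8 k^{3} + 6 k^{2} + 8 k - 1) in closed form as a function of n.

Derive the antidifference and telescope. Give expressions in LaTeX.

S(n) = n \left(2 n^{3} + 6 n^{2} + 9 n + 4\right)

Step 1: r(k) = (8*k**3 + 30*k**2 + 44*k + 21)/(8*k**3 + 6*k**2 + 8*k - 1).
Gosper form: A/B · C(k+1)/C(k) with A=1, B=1, C=k**3 + 3*k**2/4 + k - 1/8.
Set up (1)·f(k+1) − (1)·f(k) − (k**3 + 3*k**2/4 + k - 1/8) = 0.
deg f ≤ 4 (via 0,0,3).
Coefficient equations give f(k) = k*(2*k**3 - 2*k**2 + 3*k - 4)/8.
So s_k = (B(k−1)f/C)·t_k = (k*(2*k**3 - 2*k**2 + 3*k - 4)/(8*k**3 + 6*k**2 + 8*k - 1))·t_k = k*(2*k**3 - 2*k**2 + 3*k - 4).
s_(k+1) − s_k = 8*k**3 + 6*k**2 + 8*k - 1 = t_k.
s_(n+1) = 2*n**4 + 6*n**3 + 9*n**2 + 4*n - 1 and s_(1) = -1, so S(n) = n*(2*n**3 + 6*n**2 + 9*n + 4).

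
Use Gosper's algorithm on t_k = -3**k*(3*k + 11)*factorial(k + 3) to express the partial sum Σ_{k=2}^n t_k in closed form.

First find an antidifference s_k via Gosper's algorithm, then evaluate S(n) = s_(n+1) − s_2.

S(n) = -3*3**n*factorial(n + 4) + 1080

Compute t_(k+1)/t_k: get 3*(k + 4)*(3*k + 14)/(3*k + 11).
A = 3*k + 12, B = 1, C = k + 11/3.
Solve (3*k + 12)·f(k+1) − (1)·f(k) = k + 11/3.
From deg A=1, deg B=0, deg C=1: d=0.
A polynomial solution: f(k) = 1/3.
So s_k = (B(k−1)f/C)·t_k = (1/(3*k + 11))·t_k = -3**k*factorial(k + 3).
Δs = -3**k*(3*k + 11)*factorial(k + 3), as required.
s_(n+1) = -3**(n + 1)*factorial(n + 4) and s_(2) = -1080, so S(n) = -3*3**n*factorial(n + 4) + 1080.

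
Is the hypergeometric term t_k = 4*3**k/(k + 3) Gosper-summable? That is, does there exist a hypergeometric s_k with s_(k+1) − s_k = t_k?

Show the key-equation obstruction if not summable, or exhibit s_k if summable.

t_(k+1)/t_k = 3*(k + 3)/(k + 4).
So A=3*k + 9 and B=k + 4, with C=1.
Need (3*k + 9)·f(k+1) − (k + 3)·f(k) = 1.
Degrees (1,1,0) ⇒ d ≤ -1.
d = -1 < 0 ⇒ no nonzero polynomial f; not summable.

No. Not Gosper-summable.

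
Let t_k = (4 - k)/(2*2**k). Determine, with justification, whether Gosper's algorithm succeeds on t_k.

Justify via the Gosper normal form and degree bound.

Yes. s_k = (k - 3)/2**k.

Ratio r(k) = (k - 3)/(2*(k - 4)).
A = 1/2, B = 1, C = k - 4.
Solve (1/2)·f(k+1) − (1)·f(k) = k - 4.
From deg A=0, deg B=0, deg C=1: d=1.
Solve for f: f(k) = -2*(k - 3) (degree 1 ≤ 1).
Get s_k = R·t_k = (k - 3)/2**k with R(k) = B(k−1)f(k)/C(k) = -2*(k - 3)/(k - 4).
Verify: (4 - k)/(2*2**k) matches t_k.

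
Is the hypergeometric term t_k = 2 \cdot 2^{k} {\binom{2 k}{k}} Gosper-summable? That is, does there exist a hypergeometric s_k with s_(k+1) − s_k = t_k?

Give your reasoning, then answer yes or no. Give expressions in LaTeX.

No — negative degree bound, so no certificate f.

Ratio r(k) = 4*(2*k + 1)/(k + 1).
A = 8*k + 4, B = k + 1, C = 1.
Need (8*k + 4)·f(k+1) − (k)·f(k) = 1.
Bound: deg f ≤ -1.
Negative degree bound (-1): no f exists, t_k not Gosper-summable.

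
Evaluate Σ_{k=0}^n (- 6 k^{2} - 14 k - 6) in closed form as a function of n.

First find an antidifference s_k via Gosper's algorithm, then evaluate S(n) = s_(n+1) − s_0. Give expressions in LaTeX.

S(n) = - 2 n^{3} - 10 n^{2} - 14 n - 6

Compute t_(k+1)/t_k: get (3*k**2 + 13*k + 13)/(3*k**2 + 7*k + 3).
Take A(k)=1, B(k)=1, C(k)=k**2 + 7*k/3 + 1.
f must satisfy (1)·f(k+1) − (1)·f(k) = k**2 + 7*k/3 + 1.
From deg A=0, deg B=0, deg C=2: d=3.
Coefficient equations give f(k) = k**2*(k + 2)/3.
Then R = B(k−1)f/C = k**2*(k + 2)/(3*k**2 + 7*k + 3), so s_k = R(k)·t_k = 2*k**2*(-k - 2).
Check: Δs_k = -6*k**2 - 14*k - 6. ✓
Evaluate: s_(n+1) = -2*n**3 - 10*n**2 - 14*n - 6; subtract s_(0) = 0 ⇒ S(n) = -2*n**3 - 10*n**2 - 14*n - 6.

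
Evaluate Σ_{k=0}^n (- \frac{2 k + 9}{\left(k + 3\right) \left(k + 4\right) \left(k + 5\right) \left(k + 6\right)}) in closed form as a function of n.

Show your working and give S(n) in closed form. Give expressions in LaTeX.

S(n) = \frac{- n^{2} - 10 n - 9}{15 \left(n^{2} + 10 n + 24\right)}

Step 1: r(k) = (k + 3)*(2*k + 11)/((k + 7)*(2*k + 9)).
Factor: A=k + 3; B=k + 7; C=k + 9/2.
Key eq: (k + 3)·f(k+1) = (k + 6)·f(k) + (k + 9/2).
deg f ≤ 3 (via 1,1,1).
Solving with deg f ≤ 3: f(k) = k*(k + 4)*(k + 8)/30.
Then R = B(k−1)f/C = k*(k + 4)*(k + 6)*(k + 8)/(15*(2*k + 9)), so s_k = R(k)·t_k = k*(-k - 8)/(15*(k**2 + 8*k + 15)).
Δs = (-2*k - 9)/(k**4 + 18*k**3 + 119*k**2 + 342*k + 360), as required.
Evaluate: s_(n+1) = (-n**2 - 10*n - 9)/(15*(n**2 + 10*n + 24)); subtract s_(0) = 0 ⇒ S(n) = (-n**2 - 10*n - 9)/(15*(n**2 + 10*n + 24)).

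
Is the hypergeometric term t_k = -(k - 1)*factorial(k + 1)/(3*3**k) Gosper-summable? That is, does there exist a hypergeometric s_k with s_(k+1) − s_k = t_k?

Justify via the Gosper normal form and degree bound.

Yes. s_k = -factorial(k + 1)/3**k.

Compute t_(k+1)/t_k: get k*(k + 2)/(3*(k - 1)).
Take A(k)=k/3 + 2/3, B(k)=1, C(k)=k - 1.
f must satisfy (k/3 + 2/3)·f(k+1) − (1)·f(k) = k - 1.
From deg A=1, deg B=0, deg C=1: d=0.
A polynomial solution: f(k) = 3.
R(k) = B(k−1)·f(k)/C(k) = 3/(k - 1); s_k = R·t_k = -factorial(k + 1)/3**k.
Δs = -(k - 1)*factorial(k + 1)/(3*3**k), as required.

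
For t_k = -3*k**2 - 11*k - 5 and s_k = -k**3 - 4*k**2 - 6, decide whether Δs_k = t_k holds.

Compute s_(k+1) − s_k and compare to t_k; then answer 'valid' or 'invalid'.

s_(k+1) = -(k + 1)**3 - 4*(k + 1)**2 - 6
s_(k+1) − s_k = -3*k**2 - 11*k - 5
(s_(k+1) − s_k) − t_k = 0

valid (s_(k+1) − s_k reduces to t_k)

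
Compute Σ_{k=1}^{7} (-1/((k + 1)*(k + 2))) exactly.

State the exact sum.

Ratio r(k) = (k + 1)/(k + 3).
Normal form (A,B,C) = (k + 1, k + 3, 1).
Solve (k + 1)·f(k+1) − (k + 2)·f(k) = 1.
From deg A=1, deg B=1, deg C=0: d=1.
Solving with deg f ≤ 1: f(k) = k.
Then R = B(k−1)f/C = k*(k + 2), so s_k = R(k)·t_k = -k/(k + 1).
Δs = -1/(k**2 + 3*k + 2), as required.
Sum = s_(8) − s_(1); s_(8) = -8/9, s_(1) = -1/2 ⇒ -7/18.

Σ = -7/18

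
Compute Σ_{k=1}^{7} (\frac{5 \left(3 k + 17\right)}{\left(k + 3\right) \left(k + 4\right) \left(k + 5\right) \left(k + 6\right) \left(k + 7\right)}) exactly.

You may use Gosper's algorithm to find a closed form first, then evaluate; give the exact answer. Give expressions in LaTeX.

Step 1: r(k) = (k + 3)*(3*k + 20)/((k + 8)*(3*k + 17)).
So A=k + 3 and B=k + 8, with C=k + 17/3.
Need (k + 3)·f(k+1) − (k + 7)·f(k) = k + 17/3.
Degrees (1,1,1) ⇒ d ≤ 4.
Coefficient equations give f(k) = k*(k + 5)*(k**2 + 13*k + 54)/216.
Get s_k = R·t_k = 5*k*(k**2 + 13*k + 54)/(72*(k**3 + 13*k**2 + 54*k + 72)) with R(k) = B(k−1)f(k)/C(k) = k*(k + 5)*(k + 7)*(k**2 + 13*k + 54)/(72*(3*k + 17)).
s_(k+1) − s_k = 5*(3*k + 17)/(k**5 + 25*k**4 + 245*k**3 + 1175*k**2 + 2754*k + 2520) = t_k.
Sum = s_(8) − s_(1); s_(8) = 185/2772, s_(1) = 17/504 ⇒ 61/1848.

Σ = 61/1848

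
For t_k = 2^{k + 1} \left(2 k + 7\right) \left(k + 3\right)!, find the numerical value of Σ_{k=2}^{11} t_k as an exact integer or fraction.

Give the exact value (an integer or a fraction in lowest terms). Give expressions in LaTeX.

Σ = 10712468422655040

r(k) = 2*(k + 4)*(2*k + 9)/(2*k + 7) after simplifying.
A = 2*k + 8, B = 1, C = k + 7/2.
f must satisfy (2*k + 8)·f(k+1) − (1)·f(k) = k + 7/2.
d = 0 from the (1,0,1) case.
Coefficient equations give f(k) = 1/2.
Certificate R = B(k−1)f/C = 1/(2*k + 7) gives s_k = 2**(k + 1)*factorial(k + 3).
Verify: 2**(k + 1)*(2*k + 7)*factorial(k + 3) matches t_k.
Evaluate s at k=12 and k=2: 10712468422656000 and 960; difference 10712468422655040.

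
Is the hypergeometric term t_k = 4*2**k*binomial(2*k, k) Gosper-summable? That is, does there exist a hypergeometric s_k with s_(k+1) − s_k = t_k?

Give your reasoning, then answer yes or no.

r(k) = 4*(2*k + 1)/(k + 1) after simplifying.
A = 8*k + 4, B = k + 1, C = 1.
Solve (8*k + 4)·f(k+1) − (k)·f(k) = 1.
Degrees (1,1,0) ⇒ d ≤ -1.
Negative degree bound (-1): no f exists, t_k not Gosper-summable.

No. Not Gosper-summable.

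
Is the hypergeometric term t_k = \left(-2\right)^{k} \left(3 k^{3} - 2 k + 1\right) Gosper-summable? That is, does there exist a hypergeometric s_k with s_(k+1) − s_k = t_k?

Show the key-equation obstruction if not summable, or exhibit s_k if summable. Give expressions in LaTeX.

Yes. s_k = \left(-2\right)^{k} \left(- k^{3} + 2 k^{2} - 1\right).

r(k) = 2*(2*k - 3*(k + 1)**3 + 1)/(3*k**3 - 2*k + 1) after simplifying.
Factor: A=-2; B=1; C=k**3 - 2*k/3 + 1/3.
Set up (-2)·f(k+1) − (1)·f(k) − (k**3 - 2*k/3 + 1/3) = 0.
Degrees (0,0,3) ⇒ d ≤ 3.
Solve for f: f(k) = -(k - 1)*(k**2 - k - 1)/3 (degree 3 ≤ 3).
Certificate R = B(k−1)f/C = -(k - 1)*(k**2 - k - 1)/((k + 1)*(3*k**2 - 3*k + 1)) gives s_k = (-2)**k*(-k**3 + 2*k**2 - 1).
Δs = (-2)**k*(3*k**3 - 2*k + 1), as required.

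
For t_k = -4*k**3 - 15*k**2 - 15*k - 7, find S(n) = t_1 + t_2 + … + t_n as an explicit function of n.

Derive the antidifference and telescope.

Ratio r(k) = (4*k**3 + 27*k**2 + 57*k + 41)/(4*k**3 + 15*k**2 + 15*k + 7).
Factor: A=1; B=1; C=k**3 + 15*k**2/4 + 15*k/4 + 7/4.
Solve (1)·f(k+1) − (1)·f(k) = k**3 + 15*k**2/4 + 15*k/4 + 7/4.
d = 4 from the (0,0,3) case.
Solving with deg f ≤ 4: f(k) = k*(k**3 + 3*k**2 + k + 2)/4.
So s_k = (B(k−1)f/C)·t_k = (k*(k**3 + 3*k**2 + k + 2)/(4*k**3 + 15*k**2 + 15*k + 7))·t_k = k*(-k**3 - 3*k**2 - k - 2).
Check: Δs_k = -4*k**3 - 15*k**2 - 15*k - 7. ✓
Σ_(k=1)^n t_k = s_(n+1) − s_(1) = (-n**4 - 7*n**3 - 16*n**2 - 17*n - 7) − (-7), i.e. n*(-n**3 - 7*n**2 - 16*n - 17).

S(n) = n*(-n**3 - 7*n**2 - 16*n - 17)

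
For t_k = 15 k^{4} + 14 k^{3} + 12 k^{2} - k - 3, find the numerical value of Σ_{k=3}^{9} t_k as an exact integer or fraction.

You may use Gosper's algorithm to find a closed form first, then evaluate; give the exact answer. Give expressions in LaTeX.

Σ = 261261

Ratio r(k) = (15*k**4 + 74*k**3 + 144*k**2 + 125*k + 37)/(15*k**4 + 14*k**3 + 12*k**2 - k - 3).
Factor: A=1; B=1; C=k**4 + 14*k**3/15 + 4*k**2/5 - k/15 - 1/5.
Solve (1)·f(k+1) − (1)·f(k) = k**4 + 14*k**3/15 + 4*k**2/5 - k/15 - 1/5.
d = 5 from the (0,0,4) case.
Solve for f: f(k) = k*(3*k**4 - 4*k**3 + 2*k**2 - 3*k - 1)/15 (degree 5 ≤ 5).
Get s_k = R·t_k = k*(3*k**4 - 4*k**3 + 2*k**2 - 3*k - 1) with R(k) = B(k−1)f(k)/C(k) = k*(3*k**4 - 4*k**3 + 2*k**2 - 3*k - 1)/(15*k**4 + 14*k**3 + 12*k**2 - k - 3).
s_(k+1) − s_k = 15*k**4 + 14*k**3 + 12*k**2 - k - 3 = t_k.
Evaluate s at k=10 and k=3: 261690 and 429; difference 261261.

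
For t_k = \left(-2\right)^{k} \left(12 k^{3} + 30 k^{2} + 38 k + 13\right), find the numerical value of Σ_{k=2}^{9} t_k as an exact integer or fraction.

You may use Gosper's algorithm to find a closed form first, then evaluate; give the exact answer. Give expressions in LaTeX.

Σ = -4320084

r(k) = 2*(-12*k**3 - 66*k**2 - 134*k - 93)/(12*k**3 + 30*k**2 + 38*k + 13) after simplifying.
Gosper form: A/B · C(k+1)/C(k) with A=-2, B=1, C=k**3 + 5*k**2/2 + 19*k/6 + 13/12.
Key eq: (-2)·f(k+1) = (1)·f(k) + (k**3 + 5*k**2/2 + 19*k/6 + 13/12).
deg f ≤ 3 (via 0,0,3).
Match coefficients ⇒ f(k) = -(4*k**3 + 2*k**2 + 2*k - 1)/12.
So s_k = (B(k−1)f/C)·t_k = (-(4*k**3 + 2*k**2 + 2*k - 1)/((2*k + 1)*(6*k**2 + 12*k + 13)))·t_k = (-2)**k*(-4*k**3 - 2*k**2 - 2*k + 1).
Verify: (-2)**k*(12*k**3 + 30*k**2 + 38*k + 13) matches t_k.
Sum = s_(10) − s_(2); s_(10) = -4320256, s_(2) = -172 ⇒ -4320084.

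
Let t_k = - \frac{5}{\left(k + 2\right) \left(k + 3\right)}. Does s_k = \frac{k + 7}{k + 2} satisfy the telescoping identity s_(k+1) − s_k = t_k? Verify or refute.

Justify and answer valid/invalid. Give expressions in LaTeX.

valid; difference matches t_k

s_(k+1) = (k + 8)/(k + 3)
s_(k+1) − s_k = -5/(k**2 + 5*k + 6)
(s_(k+1) − s_k) − t_k = 0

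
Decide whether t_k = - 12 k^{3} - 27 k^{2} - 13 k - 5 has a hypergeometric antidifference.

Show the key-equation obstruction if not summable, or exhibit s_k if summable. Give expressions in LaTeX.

Yes. s_k = k \left(- 3 k^{3} - 3 k^{2} + 4 k - 3\right).

Step 1: r(k) = (12*k**3 + 63*k**2 + 103*k + 57)/(12*k**3 + 27*k**2 + 13*k + 5).
Factor: A=1; B=1; C=k**3 + 9*k**2/4 + 13*k/12 + 5/12.
Need (1)·f(k+1) − (1)·f(k) = k**3 + 9*k**2/4 + 13*k/12 + 5/12.
Degrees (0,0,3) ⇒ d ≤ 4.
A polynomial solution: f(k) = k*(3*k**3 + 3*k**2 - 4*k + 3)/12.
Get s_k = R·t_k = k*(-3*k**3 - 3*k**2 + 4*k - 3) with R(k) = B(k−1)f(k)/C(k) = k*(3*k**3 + 3*k**2 - 4*k + 3)/(12*k**3 + 27*k**2 + 13*k + 5).
Check: Δs_k = -12*k**3 - 27*k**2 - 13*k - 5. ✓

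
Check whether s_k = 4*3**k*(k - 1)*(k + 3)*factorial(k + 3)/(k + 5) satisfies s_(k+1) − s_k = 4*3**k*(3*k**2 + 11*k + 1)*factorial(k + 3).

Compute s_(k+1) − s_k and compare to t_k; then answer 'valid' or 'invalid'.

Invalid: residual -8*3**k*(3*k**3 + 26*k**2 + 55*k + 6)*factorial(k + 3)/((k + 5)*(k + 6)) ≠ 0.

s_(k+1) = 12*3**k*k*(k + 4)*factorial(k + 4)/(k + 6)
s_(k+1) − s_k = 4*3**k*(3*k**4 + 38*k**3 + 160*k**2 + 231*k + 18)*factorial(k + 3)/((k + 5)*(k + 6))
(s_(k+1) − s_k) − t_k = -8*3**k*(3*k**3 + 26*k**2 + 55*k + 6)*factorial(k + 3)/((k + 5)*(k + 6))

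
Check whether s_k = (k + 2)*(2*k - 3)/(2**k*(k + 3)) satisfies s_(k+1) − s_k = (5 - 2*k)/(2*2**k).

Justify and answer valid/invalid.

Invalid: residual (2*k**2 + 5*k - 21)/(2*2**k*(k**2 + 7*k + 12)) ≠ 0.

s_(k+1) = (k + 3)*(2*k - 1)/(2*2**k*(k + 4))
s_(k+1) − s_k = (-2*k**3 - 7*k**2 + 16*k + 39)/(2*2**k*(k**2 + 7*k + 12))
(s_(k+1) − s_k) − t_k = (2*k**2 + 5*k - 21)/(2*2**k*(k**2 + 7*k + 12))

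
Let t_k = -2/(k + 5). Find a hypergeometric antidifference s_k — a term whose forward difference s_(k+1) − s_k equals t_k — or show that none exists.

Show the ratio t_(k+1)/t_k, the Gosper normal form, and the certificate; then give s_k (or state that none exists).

r(k) = (k + 5)/(k + 6) after simplifying.
So A=k + 5 and B=k + 6, with C=1.
Need (k + 5)·f(k+1) − (k + 5)·f(k) = 1.
Degrees (1,1,0) ⇒ d ≤ 0.
Put f(k) = c0: A·f(k+1) − B(k−1)·f(k) − C = -1; need -1 = 0 — inconsistent ⇒ no f, not summable.

not Gosper-summable; s_k does not exist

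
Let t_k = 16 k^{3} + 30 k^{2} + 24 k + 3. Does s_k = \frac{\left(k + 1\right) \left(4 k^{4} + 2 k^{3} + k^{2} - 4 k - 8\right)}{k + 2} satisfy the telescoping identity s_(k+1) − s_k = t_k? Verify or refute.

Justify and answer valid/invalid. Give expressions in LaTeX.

Invalid: residual \frac{- 12 k^{4} - 60 k^{3} - 83 k^{2} - 55 k - 14}{k^{2} + 5 k + 6} ≠ 0.

s_(k+1) = (4*k**5 + 26*k**4 + 67*k**3 + 82*k**2 + 35*k - 10)/(k + 3)
s_(k+1) − s_k = 2*(8*k**5 + 49*k**4 + 105*k**3 + 110*k**2 + 52*k + 2)/(k**2 + 5*k + 6)
(s_(k+1) − s_k) − t_k = (-12*k**4 - 60*k**3 - 83*k**2 - 55*k - 14)/(k**2 + 5*k + 6)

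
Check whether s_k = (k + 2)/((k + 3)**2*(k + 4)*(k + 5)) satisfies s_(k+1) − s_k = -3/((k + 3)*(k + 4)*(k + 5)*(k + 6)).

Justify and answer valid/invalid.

Invalid: residual (4*k + 15)/(k**6 + 25*k**5 + 257*k**4 + 1391*k**3 + 4182*k**2 + 6624*k + 4320) ≠ 0.

s_(k+1) = (k + 3)/((k + 4)**2*(k + 5)*(k + 6))
s_(k+1) − s_k = (-(k + 2)*(k + 4)*(k + 6) + (k + 3)**3)/((k + 3)**2*(k + 4)**2*(k + 5)*(k + 6))
(s_(k+1) − s_k) − t_k = (4*k + 15)/(k**6 + 25*k**5 + 257*k**4 + 1391*k**3 + 4182*k**2 + 6624*k + 4320)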